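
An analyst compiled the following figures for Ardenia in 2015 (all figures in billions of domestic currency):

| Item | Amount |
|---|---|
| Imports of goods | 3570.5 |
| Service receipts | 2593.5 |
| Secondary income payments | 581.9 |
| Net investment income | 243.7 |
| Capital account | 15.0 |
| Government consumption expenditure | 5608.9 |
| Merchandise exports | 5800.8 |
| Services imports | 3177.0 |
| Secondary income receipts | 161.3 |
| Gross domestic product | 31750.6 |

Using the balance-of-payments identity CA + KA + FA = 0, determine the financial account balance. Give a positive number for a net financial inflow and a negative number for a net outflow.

Goods balance = 5800.8 - 3570.5 = 2230.3
Services balance = 2593.5 - 3177.0 = -583.5
Trade balance (goods + services) = 2230.3 + (-583.5) = 1646.8
Net primary income = 243.7
Net secondary income = 161.3 - 581.9 = -420.6
Current account = 1646.8 + 243.7 + (-420.6) = 1469.9
Financial account = -(1469.9 + 15.0) = -1484.9

-1484.9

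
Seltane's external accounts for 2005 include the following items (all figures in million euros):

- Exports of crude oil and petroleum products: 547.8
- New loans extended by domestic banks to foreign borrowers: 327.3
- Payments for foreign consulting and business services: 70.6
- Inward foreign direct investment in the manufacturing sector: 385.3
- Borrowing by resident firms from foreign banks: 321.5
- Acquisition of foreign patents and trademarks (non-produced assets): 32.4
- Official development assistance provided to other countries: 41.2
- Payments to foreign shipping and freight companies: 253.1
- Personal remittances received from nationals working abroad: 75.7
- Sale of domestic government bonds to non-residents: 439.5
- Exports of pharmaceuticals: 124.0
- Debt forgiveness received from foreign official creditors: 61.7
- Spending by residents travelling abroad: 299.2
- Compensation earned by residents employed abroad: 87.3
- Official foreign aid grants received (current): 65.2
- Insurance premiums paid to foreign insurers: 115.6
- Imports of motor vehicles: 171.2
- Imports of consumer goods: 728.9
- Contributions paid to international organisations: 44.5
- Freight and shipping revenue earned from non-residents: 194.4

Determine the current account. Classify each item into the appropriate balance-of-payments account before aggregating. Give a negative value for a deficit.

-629.9

Goods: -728.9 + 547.8 - 171.2 + 124.0 = -228.3
Services: -299.2 + 194.4 - 253.1 - 70.6 - 115.6 = -544.1
Primary income: 87.3
Secondary income: -41.2 - 44.5 + 75.7 + 65.2 = 55.2
Current account = (-228.3) + (-544.1) + 87.3 + 55.2 = -629.9
(Excluded from the current account — financial account: new loans extended by domestic banks to foreign borrowers 327.3, inward foreign direct investment in the manufacturing sector 385.3, borrowing by resident firms from foreign banks 321.5, sale of domestic government bonds to non-residents 439.5; capital account: acquisition of foreign patents and trademarks (non-produced assets) 32.4, debt forgiveness received from foreign official creditors 61.7.)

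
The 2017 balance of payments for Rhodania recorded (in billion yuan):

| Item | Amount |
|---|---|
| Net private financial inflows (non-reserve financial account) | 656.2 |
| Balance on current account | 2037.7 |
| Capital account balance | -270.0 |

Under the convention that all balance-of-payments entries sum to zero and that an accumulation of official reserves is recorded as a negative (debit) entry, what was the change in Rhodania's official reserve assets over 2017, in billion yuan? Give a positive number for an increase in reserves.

2423.9

Official reserve transactions balance = -(2037.7 + (-270.0) + 656.2) = -2423.9
An accumulation of reserves is recorded as a debit (negative entry), so the change in the stock of reserves is the negative of that balance.
Change in official reserves = -(-2423.9) = 2423.9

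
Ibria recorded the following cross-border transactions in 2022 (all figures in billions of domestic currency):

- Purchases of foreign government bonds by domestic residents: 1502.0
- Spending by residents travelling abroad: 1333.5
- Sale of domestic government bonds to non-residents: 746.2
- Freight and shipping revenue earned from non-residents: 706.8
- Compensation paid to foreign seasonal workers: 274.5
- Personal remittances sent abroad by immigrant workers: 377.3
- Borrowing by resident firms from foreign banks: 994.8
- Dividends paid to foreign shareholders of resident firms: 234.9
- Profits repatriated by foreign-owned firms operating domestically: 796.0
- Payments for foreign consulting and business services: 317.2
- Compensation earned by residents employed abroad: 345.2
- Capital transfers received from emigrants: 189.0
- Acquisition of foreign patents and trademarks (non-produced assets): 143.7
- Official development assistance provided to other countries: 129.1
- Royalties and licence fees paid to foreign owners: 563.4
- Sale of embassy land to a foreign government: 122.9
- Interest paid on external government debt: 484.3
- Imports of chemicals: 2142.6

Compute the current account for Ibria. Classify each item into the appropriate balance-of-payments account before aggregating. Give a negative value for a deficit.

Goods: -2142.6
Services: -1333.5 + 706.8 - 317.2 - 563.4 = -1507.3
Primary income: -484.3 - 234.9 + 345.2 - 274.5 - 796.0 = -1444.5
Secondary income: -377.3 - 129.1 = -506.4
Current account = (-2142.6) + (-1507.3) + (-1444.5) + (-506.4) = -5600.8
(Excluded from the current account — financial account: purchases of foreign government bonds by domestic residents 1502.0, sale of domestic government bonds to non-residents 746.2, borrowing by resident firms from foreign banks 994.8; capital account: capital transfers received from emigrants 189.0, acquisition of foreign patents and trademarks (non-produced assets) 143.7, sale of embassy land to a foreign government 122.9.)

-5600.8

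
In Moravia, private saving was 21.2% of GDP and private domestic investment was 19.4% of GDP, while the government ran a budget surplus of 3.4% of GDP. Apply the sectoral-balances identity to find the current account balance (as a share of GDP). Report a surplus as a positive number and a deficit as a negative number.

By the sectoral-balances identity, CA = (S_private - I) + (T - G).
Private balance = 21.2 - 19.4 = 1.8
Government balance (T - G) = 3.4
CA = 1.8 + 3.4 = 5.2

5.2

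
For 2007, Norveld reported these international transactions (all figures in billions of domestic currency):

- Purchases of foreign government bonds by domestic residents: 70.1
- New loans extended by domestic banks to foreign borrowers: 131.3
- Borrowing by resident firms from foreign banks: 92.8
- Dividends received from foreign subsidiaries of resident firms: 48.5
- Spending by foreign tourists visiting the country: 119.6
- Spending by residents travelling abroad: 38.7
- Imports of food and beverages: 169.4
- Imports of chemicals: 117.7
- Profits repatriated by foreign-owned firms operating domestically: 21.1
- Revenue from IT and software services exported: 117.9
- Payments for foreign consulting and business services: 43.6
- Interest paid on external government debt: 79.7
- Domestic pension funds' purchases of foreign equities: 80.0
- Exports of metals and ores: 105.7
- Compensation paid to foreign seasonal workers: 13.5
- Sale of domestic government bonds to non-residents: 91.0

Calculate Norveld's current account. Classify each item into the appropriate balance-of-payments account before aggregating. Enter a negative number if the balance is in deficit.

-92.0

Goods: -117.7 + 105.7 - 169.4 = -181.4
Services: 119.6 - 43.6 - 38.7 + 117.9 = 155.2
Primary income: 48.5 - 21.1 - 13.5 - 79.7 = -65.8
Current account = (-181.4) + 155.2 + (-65.8) = -92.0
(Excluded from the current account — financial account: purchases of foreign government bonds by domestic residents 70.1, new loans extended by domestic banks to foreign borrowers 131.3, borrowing by resident firms from foreign banks 92.8, domestic pension funds' purchases of foreign equities 80.0, sale of domestic government bonds to non-residents 91.0.)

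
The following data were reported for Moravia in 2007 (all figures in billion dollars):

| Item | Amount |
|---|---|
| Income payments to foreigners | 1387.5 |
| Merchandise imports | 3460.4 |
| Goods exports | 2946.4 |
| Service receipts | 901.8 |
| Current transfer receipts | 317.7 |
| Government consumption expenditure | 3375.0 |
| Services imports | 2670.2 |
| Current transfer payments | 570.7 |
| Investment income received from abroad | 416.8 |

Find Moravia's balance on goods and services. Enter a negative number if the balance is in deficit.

-2282.4

Goods balance = 2946.4 - 3460.4 = -514.0
Services balance = 901.8 - 2670.2 = -1768.4
Trade balance (goods + services) = -514.0 + (-1768.4) = -2282.4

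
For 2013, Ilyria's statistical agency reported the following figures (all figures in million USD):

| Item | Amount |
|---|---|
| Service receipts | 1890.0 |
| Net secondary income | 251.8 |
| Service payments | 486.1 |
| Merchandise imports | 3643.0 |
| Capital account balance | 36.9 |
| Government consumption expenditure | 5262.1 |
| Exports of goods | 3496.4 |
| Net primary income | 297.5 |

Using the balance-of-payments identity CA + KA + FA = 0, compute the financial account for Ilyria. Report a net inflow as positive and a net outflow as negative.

Goods balance = 3496.4 - 3643.0 = -146.6
Services balance = 1890.0 - 486.1 = 1403.9
Trade balance (goods + services) = -146.6 + 1403.9 = 1257.3
Net primary income = 297.5
Net secondary income = 251.8
Current account = 1257.3 + 297.5 + 251.8 = 1806.6
Financial account = -(1806.6 + 36.9) = -1843.5

-1843.5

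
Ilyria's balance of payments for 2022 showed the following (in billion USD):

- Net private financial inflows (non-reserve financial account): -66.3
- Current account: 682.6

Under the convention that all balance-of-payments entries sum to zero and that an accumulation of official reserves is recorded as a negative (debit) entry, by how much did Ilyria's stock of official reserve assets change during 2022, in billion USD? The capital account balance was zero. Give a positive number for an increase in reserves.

616.3

Official reserve transactions balance = -(682.6 + (-66.3)) = -616.3
An accumulation of reserves is recorded as a debit (negative entry), so the change in the stock of reserves is the negative of that balance.
Change in official reserves = -(-616.3) = 616.3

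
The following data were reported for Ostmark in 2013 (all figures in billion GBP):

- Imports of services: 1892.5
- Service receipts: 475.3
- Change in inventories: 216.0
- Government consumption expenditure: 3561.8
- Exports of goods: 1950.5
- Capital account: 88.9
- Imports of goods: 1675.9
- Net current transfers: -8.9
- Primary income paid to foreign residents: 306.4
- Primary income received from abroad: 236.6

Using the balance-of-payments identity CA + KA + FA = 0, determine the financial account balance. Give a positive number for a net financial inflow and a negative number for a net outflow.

1132.4

Goods balance = 1950.5 - 1675.9 = 274.6
Services balance = 475.3 - 1892.5 = -1417.2
Trade balance (goods + services) = 274.6 + (-1417.2) = -1142.6
Net primary income = 236.6 - 306.4 = -69.8
Net secondary income = -8.9
Current account = -1142.6 + (-69.8) + (-8.9) = -1221.3
Financial account = -(-1221.3 + 88.9) = 1132.4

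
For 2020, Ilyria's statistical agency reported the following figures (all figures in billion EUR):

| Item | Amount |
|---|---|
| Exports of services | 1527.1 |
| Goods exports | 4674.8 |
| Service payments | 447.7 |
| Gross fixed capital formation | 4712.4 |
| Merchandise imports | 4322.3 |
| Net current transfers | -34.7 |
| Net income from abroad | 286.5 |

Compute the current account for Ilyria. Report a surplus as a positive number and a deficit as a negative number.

Goods balance = 4674.8 - 4322.3 = 352.5
Services balance = 1527.1 - 447.7 = 1079.4
Trade balance (goods + services) = 352.5 + 1079.4 = 1431.9
Net primary income = 286.5
Net secondary income = -34.7
Current account = 1431.9 + 286.5 + (-34.7) = 1683.7

1683.7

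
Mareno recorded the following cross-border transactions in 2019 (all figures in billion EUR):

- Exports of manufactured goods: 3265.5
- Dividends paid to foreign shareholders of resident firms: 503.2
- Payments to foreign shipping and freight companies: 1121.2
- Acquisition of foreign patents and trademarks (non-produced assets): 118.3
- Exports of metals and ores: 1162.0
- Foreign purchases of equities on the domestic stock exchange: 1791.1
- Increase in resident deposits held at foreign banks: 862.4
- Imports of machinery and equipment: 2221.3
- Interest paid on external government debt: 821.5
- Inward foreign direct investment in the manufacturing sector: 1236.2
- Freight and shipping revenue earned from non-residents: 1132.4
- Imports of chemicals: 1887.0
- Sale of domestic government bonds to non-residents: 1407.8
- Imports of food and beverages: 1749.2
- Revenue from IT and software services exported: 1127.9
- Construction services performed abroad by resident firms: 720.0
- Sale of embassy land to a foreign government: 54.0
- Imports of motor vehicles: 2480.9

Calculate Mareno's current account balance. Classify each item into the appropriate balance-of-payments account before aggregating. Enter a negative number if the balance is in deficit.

Goods: 1162.0 - 1749.2 - 2480.9 + 3265.5 - 1887.0 - 2221.3 = -3910.9
Services: 1127.9 - 1121.2 + 720.0 + 1132.4 = 1859.1
Primary income: -503.2 - 821.5 = -1324.7
Current account = (-3910.9) + 1859.1 + (-1324.7) = -3376.5
(Excluded from the current account — capital account: acquisition of foreign patents and trademarks (non-produced assets) 118.3, sale of embassy land to a foreign government 54.0; financial account: foreign purchases of equities on the domestic stock exchange 1791.1, increase in resident deposits held at foreign banks 862.4, inward foreign direct investment in the manufacturing sector 1236.2, sale of domestic government bonds to non-residents 1407.8.)

-3376.5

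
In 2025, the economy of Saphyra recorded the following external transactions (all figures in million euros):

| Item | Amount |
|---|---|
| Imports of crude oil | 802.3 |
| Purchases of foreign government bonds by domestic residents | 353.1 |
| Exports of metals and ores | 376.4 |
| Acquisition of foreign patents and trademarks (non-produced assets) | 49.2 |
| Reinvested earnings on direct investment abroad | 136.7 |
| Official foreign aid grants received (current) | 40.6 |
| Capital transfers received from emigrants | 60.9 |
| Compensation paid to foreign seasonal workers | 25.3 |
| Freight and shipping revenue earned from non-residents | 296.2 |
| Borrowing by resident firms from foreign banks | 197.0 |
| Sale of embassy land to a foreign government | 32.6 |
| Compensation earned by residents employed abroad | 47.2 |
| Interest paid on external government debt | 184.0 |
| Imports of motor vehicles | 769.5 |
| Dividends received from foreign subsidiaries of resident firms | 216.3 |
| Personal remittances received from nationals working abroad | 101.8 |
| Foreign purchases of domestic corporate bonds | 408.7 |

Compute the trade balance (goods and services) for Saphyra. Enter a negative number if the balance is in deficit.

Goods: -769.5 - 802.3 + 376.4 = -1195.4
Services: 296.2
Trade balance = -1195.4 + 296.2 = -899.2
(Excluded from the trade balance — financial account: purchases of foreign government bonds by domestic residents 353.1, borrowing by resident firms from foreign banks 197.0, foreign purchases of domestic corporate bonds 408.7; capital account: acquisition of foreign patents and trademarks (non-produced assets) 49.2, capital transfers received from emigrants 60.9, sale of embassy land to a foreign government 32.6; primary income: reinvested earnings on direct investment abroad 136.7, compensation paid to foreign seasonal workers 25.3, compensation earned by residents employed abroad 47.2, interest paid on external government debt 184.0, dividends received from foreign subsidiaries of resident firms 216.3; secondary income: official foreign aid grants received (current) 40.6, personal remittances received from nationals working abroad 101.8.)

-899.2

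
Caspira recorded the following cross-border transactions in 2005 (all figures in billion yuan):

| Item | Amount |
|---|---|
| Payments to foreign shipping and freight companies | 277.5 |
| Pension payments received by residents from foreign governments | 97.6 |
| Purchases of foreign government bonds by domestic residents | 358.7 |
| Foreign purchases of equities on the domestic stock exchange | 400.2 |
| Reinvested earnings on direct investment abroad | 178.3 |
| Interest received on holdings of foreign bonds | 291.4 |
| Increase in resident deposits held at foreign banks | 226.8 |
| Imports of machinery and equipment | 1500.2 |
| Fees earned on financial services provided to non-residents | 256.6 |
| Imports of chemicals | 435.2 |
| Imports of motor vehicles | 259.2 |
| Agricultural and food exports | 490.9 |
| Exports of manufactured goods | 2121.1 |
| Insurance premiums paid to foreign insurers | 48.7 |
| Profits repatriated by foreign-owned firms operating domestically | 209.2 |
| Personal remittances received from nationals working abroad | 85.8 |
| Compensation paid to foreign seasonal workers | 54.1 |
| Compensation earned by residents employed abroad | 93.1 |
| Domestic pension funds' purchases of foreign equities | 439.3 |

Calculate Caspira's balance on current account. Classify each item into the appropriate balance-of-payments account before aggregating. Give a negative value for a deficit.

Goods: 2121.1 - 435.2 - 1500.2 + 490.9 - 259.2 = 417.4
Services: -48.7 - 277.5 + 256.6 = -69.6
Primary income: 178.3 - 209.2 + 291.4 + 93.1 - 54.1 = 299.5
Secondary income: 97.6 + 85.8 = 183.4
Current account = 417.4 + (-69.6) + 299.5 + 183.4 = 830.7
(Excluded from the current account — financial account: purchases of foreign government bonds by domestic residents 358.7, foreign purchases of equities on the domestic stock exchange 400.2, increase in resident deposits held at foreign banks 226.8, domestic pension funds' purchases of foreign equities 439.3.)

830.7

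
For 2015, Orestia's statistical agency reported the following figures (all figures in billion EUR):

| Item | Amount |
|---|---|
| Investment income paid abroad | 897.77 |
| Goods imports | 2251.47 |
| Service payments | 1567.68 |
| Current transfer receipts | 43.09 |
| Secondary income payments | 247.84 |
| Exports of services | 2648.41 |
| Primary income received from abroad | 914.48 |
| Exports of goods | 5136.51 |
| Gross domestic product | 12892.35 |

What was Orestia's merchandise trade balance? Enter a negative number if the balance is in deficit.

2885.04

Goods balance = 5136.51 - 2251.47 = 2885.04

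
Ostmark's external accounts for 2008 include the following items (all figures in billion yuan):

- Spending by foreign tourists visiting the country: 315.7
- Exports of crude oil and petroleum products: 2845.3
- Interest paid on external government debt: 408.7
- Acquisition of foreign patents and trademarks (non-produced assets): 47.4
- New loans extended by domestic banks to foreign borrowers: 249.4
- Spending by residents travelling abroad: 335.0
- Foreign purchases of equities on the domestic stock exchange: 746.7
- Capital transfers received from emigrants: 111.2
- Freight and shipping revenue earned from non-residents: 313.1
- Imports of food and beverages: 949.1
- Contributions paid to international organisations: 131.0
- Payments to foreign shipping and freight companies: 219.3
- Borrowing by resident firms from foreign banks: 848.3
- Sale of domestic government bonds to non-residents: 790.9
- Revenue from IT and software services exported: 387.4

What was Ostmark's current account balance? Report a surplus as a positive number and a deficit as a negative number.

Goods: 2845.3 - 949.1 = 1896.2
Services: 313.1 + 387.4 - 335.0 + 315.7 - 219.3 = 461.9
Primary income: -408.7
Secondary income: -131.0
Current account = 1896.2 + 461.9 + (-408.7) + (-131.0) = 1818.4
(Excluded from the current account — capital account: acquisition of foreign patents and trademarks (non-produced assets) 47.4, capital transfers received from emigrants 111.2; financial account: new loans extended by domestic banks to foreign borrowers 249.4, foreign purchases of equities on the domestic stock exchange 746.7, borrowing by resident firms from foreign banks 848.3, sale of domestic government bonds to non-residents 790.9.)

1818.4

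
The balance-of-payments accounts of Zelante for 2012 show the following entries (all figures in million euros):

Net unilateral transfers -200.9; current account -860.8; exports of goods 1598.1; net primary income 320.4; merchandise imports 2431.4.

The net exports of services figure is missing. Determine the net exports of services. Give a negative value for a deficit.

-147.0

Current account = goods balance + services balance + net primary income + net secondary income
Sum of the known components = -713.8
Net exports of services = CA - (known components) = -860.8 - (-713.8) = -147.0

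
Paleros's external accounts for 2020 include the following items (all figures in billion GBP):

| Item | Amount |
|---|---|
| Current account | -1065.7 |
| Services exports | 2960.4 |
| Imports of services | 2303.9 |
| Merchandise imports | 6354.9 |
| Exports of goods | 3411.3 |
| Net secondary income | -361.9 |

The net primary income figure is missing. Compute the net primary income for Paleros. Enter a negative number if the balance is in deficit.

Current account = goods balance + services balance + net primary income + net secondary income
Sum of the known components = -2649.0
Net primary income = CA - (known components) = -1065.7 - (-2649.0) = 1583.3

1583.3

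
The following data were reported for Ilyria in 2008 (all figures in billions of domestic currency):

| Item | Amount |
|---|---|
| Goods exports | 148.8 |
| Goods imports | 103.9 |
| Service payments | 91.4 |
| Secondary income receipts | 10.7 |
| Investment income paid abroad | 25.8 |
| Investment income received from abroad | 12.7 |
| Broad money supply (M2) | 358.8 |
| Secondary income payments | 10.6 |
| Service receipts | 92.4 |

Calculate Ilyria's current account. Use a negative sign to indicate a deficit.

32.9

Goods balance = 148.8 - 103.9 = 44.9
Services balance = 92.4 - 91.4 = 1.0
Trade balance (goods + services) = 44.9 + 1.0 = 45.9
Net primary income = 12.7 - 25.8 = -13.1
Net secondary income = 10.7 - 10.6 = 0.1
Current account = 45.9 + (-13.1) + 0.1 = 32.9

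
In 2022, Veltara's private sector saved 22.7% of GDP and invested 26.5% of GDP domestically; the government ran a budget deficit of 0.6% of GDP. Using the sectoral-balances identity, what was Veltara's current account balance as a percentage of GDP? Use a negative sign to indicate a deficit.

By the sectoral-balances identity, CA = (S_private - I) + (T - G).
Private balance = 22.7 - 26.5 = -3.8
Government balance (T - G) = -0.6
CA = -3.8 + (-0.6) = -4.4

-4.4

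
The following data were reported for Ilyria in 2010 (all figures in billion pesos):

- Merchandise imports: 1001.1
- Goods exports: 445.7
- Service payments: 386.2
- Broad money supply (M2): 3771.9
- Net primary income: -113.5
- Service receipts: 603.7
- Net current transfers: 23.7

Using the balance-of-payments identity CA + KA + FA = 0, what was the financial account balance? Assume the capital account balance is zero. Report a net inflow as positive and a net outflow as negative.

Goods balance = 445.7 - 1001.1 = -555.4
Services balance = 603.7 - 386.2 = 217.5
Trade balance (goods + services) = -555.4 + 217.5 = -337.9
Net primary income = -113.5
Net secondary income = 23.7
Current account = -337.9 + (-113.5) + 23.7 = -427.7
Financial account = -(-427.7) = 427.7

427.7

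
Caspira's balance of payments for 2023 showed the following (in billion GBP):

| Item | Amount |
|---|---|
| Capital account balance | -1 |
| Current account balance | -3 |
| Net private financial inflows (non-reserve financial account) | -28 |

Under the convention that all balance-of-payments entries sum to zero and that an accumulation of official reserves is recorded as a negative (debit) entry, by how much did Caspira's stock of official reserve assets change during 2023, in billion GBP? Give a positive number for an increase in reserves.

-32

Official reserve transactions balance = -((-3) + (-1) + (-28)) = 32
An accumulation of reserves is recorded as a debit (negative entry), so the change in the stock of reserves is the negative of that balance.
Change in official reserves = -(32) = -32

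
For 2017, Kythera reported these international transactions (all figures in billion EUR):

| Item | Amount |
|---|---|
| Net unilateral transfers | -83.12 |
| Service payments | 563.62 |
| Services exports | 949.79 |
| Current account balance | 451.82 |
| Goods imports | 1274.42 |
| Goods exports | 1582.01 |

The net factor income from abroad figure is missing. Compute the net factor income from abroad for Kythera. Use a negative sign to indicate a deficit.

-158.82

Current account = goods balance + services balance + net primary income + net secondary income
Sum of the known components = 610.64
Net factor income from abroad = CA - (known components) = 451.82 - 610.64 = -158.82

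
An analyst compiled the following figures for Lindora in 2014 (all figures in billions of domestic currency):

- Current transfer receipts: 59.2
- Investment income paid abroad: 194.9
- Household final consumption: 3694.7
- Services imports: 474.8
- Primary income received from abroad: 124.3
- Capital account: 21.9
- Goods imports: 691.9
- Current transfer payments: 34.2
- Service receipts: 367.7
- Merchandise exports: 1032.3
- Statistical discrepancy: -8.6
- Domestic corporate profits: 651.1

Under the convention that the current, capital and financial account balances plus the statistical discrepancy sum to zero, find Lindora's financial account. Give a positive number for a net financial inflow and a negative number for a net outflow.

Goods balance = 1032.3 - 691.9 = 340.4
Services balance = 367.7 - 474.8 = -107.1
Trade balance (goods + services) = 340.4 + (-107.1) = 233.3
Net primary income = 124.3 - 194.9 = -70.6
Net secondary income = 59.2 - 34.2 = 25.0
Current account = 233.3 + (-70.6) + 25.0 = 187.7
Financial account = -(187.7 + 21.9 + (-8.6)) = -201.0

-201.0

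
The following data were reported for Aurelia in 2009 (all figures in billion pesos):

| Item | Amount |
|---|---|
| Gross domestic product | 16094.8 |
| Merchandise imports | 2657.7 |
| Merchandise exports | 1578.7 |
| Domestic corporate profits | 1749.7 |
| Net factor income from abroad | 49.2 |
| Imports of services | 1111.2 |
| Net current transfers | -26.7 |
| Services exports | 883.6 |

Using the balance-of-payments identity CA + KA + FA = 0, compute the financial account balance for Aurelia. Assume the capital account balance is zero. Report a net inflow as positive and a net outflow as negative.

1284.1

Goods balance = 1578.7 - 2657.7 = -1079.0
Services balance = 883.6 - 1111.2 = -227.6
Trade balance (goods + services) = -1079.0 + (-227.6) = -1306.6
Net primary income = 49.2
Net secondary income = -26.7
Current account = -1306.6 + 49.2 + (-26.7) = -1284.1
Financial account = -(-1284.1) = 1284.1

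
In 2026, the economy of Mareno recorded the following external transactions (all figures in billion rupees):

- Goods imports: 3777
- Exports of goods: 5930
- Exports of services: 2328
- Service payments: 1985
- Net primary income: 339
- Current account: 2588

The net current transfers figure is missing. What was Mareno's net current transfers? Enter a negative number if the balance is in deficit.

Current account = goods balance + services balance + net primary income + net secondary income
Sum of the known components = 2835
Net current transfers = CA - (known components) = 2588 - 2835 = -247

-247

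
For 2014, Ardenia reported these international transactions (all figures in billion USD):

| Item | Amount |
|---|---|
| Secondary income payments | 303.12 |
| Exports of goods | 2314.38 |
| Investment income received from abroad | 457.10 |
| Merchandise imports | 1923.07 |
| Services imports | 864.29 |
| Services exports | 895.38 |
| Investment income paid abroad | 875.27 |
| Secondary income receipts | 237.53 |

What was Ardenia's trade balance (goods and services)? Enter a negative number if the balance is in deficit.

Goods balance = 2314.38 - 1923.07 = 391.31
Services balance = 895.38 - 864.29 = 31.09
Trade balance (goods + services) = 391.31 + 31.09 = 422.40

422.40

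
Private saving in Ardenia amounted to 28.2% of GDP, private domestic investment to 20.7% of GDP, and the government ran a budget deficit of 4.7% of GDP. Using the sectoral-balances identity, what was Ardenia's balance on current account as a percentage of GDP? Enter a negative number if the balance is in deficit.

By the sectoral-balances identity, CA = (S_private - I) + (T - G).
Private balance = 28.2 - 20.7 = 7.5
Government balance (T - G) = -4.7
CA = 7.5 + (-4.7) = 2.8

2.8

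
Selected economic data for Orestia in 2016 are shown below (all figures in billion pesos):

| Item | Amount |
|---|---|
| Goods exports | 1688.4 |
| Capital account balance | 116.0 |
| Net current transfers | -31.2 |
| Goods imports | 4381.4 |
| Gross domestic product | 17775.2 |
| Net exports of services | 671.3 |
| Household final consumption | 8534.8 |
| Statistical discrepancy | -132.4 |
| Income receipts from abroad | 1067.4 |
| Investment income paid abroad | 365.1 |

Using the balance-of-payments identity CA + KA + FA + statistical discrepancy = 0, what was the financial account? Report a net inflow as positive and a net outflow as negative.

Goods balance = 1688.4 - 4381.4 = -2693.0
Services balance = 671.3
Trade balance (goods + services) = -2693.0 + 671.3 = -2021.7
Net primary income = 1067.4 - 365.1 = 702.3
Net secondary income = -31.2
Current account = -2021.7 + 702.3 + (-31.2) = -1350.6
Financial account = -(-1350.6 + 116.0 + (-132.4)) = 1367.0

1367.0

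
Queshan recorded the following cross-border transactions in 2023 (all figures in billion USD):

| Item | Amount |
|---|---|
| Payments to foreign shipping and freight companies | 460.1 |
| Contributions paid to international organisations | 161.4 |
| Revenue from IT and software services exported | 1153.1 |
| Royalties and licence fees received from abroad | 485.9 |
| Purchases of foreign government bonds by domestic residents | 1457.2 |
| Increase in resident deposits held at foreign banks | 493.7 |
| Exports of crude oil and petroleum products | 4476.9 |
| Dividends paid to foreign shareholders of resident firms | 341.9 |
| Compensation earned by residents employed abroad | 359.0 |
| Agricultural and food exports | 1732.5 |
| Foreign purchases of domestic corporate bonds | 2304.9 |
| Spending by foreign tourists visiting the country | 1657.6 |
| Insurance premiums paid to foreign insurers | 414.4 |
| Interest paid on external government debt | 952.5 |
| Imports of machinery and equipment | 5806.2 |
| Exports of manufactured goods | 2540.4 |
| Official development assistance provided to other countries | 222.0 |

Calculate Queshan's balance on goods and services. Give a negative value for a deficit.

5365.7

Goods: 2540.4 + 1732.5 - 5806.2 + 4476.9 = 2943.6
Services: -460.1 - 414.4 + 1153.1 + 485.9 + 1657.6 = 2422.1
Trade balance = 2943.6 + 2422.1 = 5365.7
(Excluded from the trade balance — secondary income: contributions paid to international organisations 161.4, official development assistance provided to other countries 222.0; financial account: purchases of foreign government bonds by domestic residents 1457.2, increase in resident deposits held at foreign banks 493.7, foreign purchases of domestic corporate bonds 2304.9; primary income: dividends paid to foreign shareholders of resident firms 341.9, compensation earned by residents employed abroad 359.0, interest paid on external government debt 952.5.)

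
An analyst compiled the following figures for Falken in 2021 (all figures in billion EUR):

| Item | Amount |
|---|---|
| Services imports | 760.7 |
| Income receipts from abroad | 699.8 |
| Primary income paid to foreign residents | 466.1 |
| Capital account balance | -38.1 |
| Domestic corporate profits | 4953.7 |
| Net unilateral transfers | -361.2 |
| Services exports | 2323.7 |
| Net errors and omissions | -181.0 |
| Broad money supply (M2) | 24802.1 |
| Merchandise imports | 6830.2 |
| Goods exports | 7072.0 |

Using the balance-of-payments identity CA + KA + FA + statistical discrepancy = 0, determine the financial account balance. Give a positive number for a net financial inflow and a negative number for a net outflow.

Goods balance = 7072.0 - 6830.2 = 241.8
Services balance = 2323.7 - 760.7 = 1563.0
Trade balance (goods + services) = 241.8 + 1563.0 = 1804.8
Net primary income = 699.8 - 466.1 = 233.7
Net secondary income = -361.2
Current account = 1804.8 + 233.7 + (-361.2) = 1677.3
Financial account = -(1677.3 + (-38.1) + (-181.0)) = -1458.2

-1458.2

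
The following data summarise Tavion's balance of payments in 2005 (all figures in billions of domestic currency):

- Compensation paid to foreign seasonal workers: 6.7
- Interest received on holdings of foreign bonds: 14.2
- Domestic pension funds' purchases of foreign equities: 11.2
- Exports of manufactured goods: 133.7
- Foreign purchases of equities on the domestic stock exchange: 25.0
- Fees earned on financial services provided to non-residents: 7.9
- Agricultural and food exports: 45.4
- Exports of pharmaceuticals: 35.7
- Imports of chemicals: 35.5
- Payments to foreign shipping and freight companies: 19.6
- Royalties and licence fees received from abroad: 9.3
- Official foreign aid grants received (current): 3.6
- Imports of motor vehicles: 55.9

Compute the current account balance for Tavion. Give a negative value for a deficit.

132.1

Goods: -35.5 + 35.7 + 45.4 + 133.7 - 55.9 = 123.4
Services: -19.6 + 9.3 + 7.9 = -2.4
Primary income: 14.2 - 6.7 = 7.5
Secondary income: 3.6
Current account = 123.4 + (-2.4) + 7.5 + 3.6 = 132.1
(Excluded from the current account — financial account: domestic pension funds' purchases of foreign equities 11.2, foreign purchases of equities on the domestic stock exchange 25.0.)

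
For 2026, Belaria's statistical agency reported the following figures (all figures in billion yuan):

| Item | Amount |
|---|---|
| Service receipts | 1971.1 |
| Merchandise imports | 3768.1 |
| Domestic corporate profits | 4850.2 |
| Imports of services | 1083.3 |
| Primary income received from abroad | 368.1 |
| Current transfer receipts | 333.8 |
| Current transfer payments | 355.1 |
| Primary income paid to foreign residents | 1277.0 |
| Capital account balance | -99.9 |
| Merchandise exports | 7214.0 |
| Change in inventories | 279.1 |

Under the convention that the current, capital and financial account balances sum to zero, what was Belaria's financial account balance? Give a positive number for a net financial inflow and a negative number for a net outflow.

Goods balance = 7214.0 - 3768.1 = 3445.9
Services balance = 1971.1 - 1083.3 = 887.8
Trade balance (goods + services) = 3445.9 + 887.8 = 4333.7
Net primary income = 368.1 - 1277.0 = -908.9
Net secondary income = 333.8 - 355.1 = -21.3
Current account = 4333.7 + (-908.9) + (-21.3) = 3403.5
Financial account = -(3403.5 + (-99.9)) = -3303.6

-3303.6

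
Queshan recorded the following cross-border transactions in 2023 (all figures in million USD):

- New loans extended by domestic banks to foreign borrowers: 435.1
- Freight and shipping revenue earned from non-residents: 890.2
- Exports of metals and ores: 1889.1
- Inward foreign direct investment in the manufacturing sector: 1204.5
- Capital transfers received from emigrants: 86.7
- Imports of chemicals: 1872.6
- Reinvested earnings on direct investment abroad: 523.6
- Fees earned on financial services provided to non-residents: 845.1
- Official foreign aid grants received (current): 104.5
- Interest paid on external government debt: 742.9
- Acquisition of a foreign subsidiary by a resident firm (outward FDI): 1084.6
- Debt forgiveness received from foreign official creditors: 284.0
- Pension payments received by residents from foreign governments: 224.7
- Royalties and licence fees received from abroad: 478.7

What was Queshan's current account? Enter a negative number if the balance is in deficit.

2340.4

Goods: -1872.6 + 1889.1 = 16.5
Services: 845.1 + 478.7 + 890.2 = 2214.0
Primary income: -742.9 + 523.6 = -219.3
Secondary income: 224.7 + 104.5 = 329.2
Current account = 16.5 + 2214.0 + (-219.3) + 329.2 = 2340.4
(Excluded from the current account — financial account: new loans extended by domestic banks to foreign borrowers 435.1, inward foreign direct investment in the manufacturing sector 1204.5, acquisition of a foreign subsidiary by a resident firm (outward FDI) 1084.6; capital account: capital transfers received from emigrants 86.7, debt forgiveness received from foreign official creditors 284.0.)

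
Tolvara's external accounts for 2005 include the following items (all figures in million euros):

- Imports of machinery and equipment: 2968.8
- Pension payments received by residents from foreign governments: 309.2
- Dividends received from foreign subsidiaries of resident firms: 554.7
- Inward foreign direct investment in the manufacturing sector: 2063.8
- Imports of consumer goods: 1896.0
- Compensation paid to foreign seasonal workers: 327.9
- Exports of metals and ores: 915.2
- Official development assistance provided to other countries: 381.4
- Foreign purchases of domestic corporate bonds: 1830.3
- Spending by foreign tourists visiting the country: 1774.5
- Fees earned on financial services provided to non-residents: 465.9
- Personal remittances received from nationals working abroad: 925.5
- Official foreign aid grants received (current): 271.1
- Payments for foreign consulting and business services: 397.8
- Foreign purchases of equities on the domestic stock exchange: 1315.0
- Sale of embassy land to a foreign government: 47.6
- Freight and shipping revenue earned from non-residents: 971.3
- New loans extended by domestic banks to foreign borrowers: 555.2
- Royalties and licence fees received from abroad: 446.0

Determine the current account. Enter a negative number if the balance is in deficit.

Goods: -1896.0 + 915.2 - 2968.8 = -3949.6
Services: 971.3 + 1774.5 + 446.0 - 397.8 + 465.9 = 3259.9
Primary income: 554.7 - 327.9 = 226.8
Secondary income: -381.4 + 925.5 + 309.2 + 271.1 = 1124.4
Current account = (-3949.6) + 3259.9 + 226.8 + 1124.4 = 661.5
(Excluded from the current account — financial account: inward foreign direct investment in the manufacturing sector 2063.8, foreign purchases of domestic corporate bonds 1830.3, foreign purchases of equities on the domestic stock exchange 1315.0, new loans extended by domestic banks to foreign borrowers 555.2; capital account: sale of embassy land to a foreign government 47.6.)

661.5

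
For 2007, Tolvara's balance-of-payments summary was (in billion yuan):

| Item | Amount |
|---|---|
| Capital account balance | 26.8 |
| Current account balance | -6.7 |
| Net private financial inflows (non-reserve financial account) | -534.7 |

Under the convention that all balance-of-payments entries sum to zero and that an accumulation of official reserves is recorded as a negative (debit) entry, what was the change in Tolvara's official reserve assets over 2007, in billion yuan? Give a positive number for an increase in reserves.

-514.6

Official reserve transactions balance = -((-6.7) + 26.8 + (-534.7)) = 514.6
An accumulation of reserves is recorded as a debit (negative entry), so the change in the stock of reserves is the negative of that balance.
Change in official reserves = -(514.6) = -514.6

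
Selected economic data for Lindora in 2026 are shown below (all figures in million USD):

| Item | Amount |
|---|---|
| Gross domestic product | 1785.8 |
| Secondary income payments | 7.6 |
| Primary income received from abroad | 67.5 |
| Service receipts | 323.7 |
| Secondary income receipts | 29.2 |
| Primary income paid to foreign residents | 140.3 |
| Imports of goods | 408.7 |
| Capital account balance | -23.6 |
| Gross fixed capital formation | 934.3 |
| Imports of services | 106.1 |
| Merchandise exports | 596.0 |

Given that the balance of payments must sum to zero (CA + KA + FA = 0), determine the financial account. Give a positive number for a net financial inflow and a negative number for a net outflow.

-330.1

Goods balance = 596.0 - 408.7 = 187.3
Services balance = 323.7 - 106.1 = 217.6
Trade balance (goods + services) = 187.3 + 217.6 = 404.9
Net primary income = 67.5 - 140.3 = -72.8
Net secondary income = 29.2 - 7.6 = 21.6
Current account = 404.9 + (-72.8) + 21.6 = 353.7
Financial account = -(353.7 + (-23.6)) = -330.1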